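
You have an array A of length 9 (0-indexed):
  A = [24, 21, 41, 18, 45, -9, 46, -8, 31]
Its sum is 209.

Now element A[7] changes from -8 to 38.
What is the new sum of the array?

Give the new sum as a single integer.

Answer: 255

Derivation:
Old value at index 7: -8
New value at index 7: 38
Delta = 38 - -8 = 46
New sum = old_sum + delta = 209 + (46) = 255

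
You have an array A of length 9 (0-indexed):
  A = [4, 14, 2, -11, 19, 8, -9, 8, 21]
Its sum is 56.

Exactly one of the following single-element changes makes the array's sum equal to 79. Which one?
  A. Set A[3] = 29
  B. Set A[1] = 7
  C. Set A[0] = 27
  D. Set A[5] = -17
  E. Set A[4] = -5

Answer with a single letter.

Answer: C

Derivation:
Option A: A[3] -11->29, delta=40, new_sum=56+(40)=96
Option B: A[1] 14->7, delta=-7, new_sum=56+(-7)=49
Option C: A[0] 4->27, delta=23, new_sum=56+(23)=79 <-- matches target
Option D: A[5] 8->-17, delta=-25, new_sum=56+(-25)=31
Option E: A[4] 19->-5, delta=-24, new_sum=56+(-24)=32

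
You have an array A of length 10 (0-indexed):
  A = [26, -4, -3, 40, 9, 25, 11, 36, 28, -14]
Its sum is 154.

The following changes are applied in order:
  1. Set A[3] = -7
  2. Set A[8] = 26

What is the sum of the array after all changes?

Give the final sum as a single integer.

Initial sum: 154
Change 1: A[3] 40 -> -7, delta = -47, sum = 107
Change 2: A[8] 28 -> 26, delta = -2, sum = 105

Answer: 105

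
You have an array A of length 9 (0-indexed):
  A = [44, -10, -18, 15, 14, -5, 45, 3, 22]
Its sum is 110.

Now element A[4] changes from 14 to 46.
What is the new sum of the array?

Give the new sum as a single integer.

Answer: 142

Derivation:
Old value at index 4: 14
New value at index 4: 46
Delta = 46 - 14 = 32
New sum = old_sum + delta = 110 + (32) = 142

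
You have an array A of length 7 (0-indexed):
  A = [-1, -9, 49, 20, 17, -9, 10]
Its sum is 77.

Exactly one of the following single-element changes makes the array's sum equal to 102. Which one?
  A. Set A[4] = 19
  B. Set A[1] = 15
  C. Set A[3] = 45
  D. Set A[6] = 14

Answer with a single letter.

Option A: A[4] 17->19, delta=2, new_sum=77+(2)=79
Option B: A[1] -9->15, delta=24, new_sum=77+(24)=101
Option C: A[3] 20->45, delta=25, new_sum=77+(25)=102 <-- matches target
Option D: A[6] 10->14, delta=4, new_sum=77+(4)=81

Answer: C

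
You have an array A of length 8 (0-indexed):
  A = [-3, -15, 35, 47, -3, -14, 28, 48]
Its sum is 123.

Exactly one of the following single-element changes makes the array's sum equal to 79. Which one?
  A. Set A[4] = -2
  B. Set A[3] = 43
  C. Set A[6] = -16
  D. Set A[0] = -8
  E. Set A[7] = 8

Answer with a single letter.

Answer: C

Derivation:
Option A: A[4] -3->-2, delta=1, new_sum=123+(1)=124
Option B: A[3] 47->43, delta=-4, new_sum=123+(-4)=119
Option C: A[6] 28->-16, delta=-44, new_sum=123+(-44)=79 <-- matches target
Option D: A[0] -3->-8, delta=-5, new_sum=123+(-5)=118
Option E: A[7] 48->8, delta=-40, new_sum=123+(-40)=83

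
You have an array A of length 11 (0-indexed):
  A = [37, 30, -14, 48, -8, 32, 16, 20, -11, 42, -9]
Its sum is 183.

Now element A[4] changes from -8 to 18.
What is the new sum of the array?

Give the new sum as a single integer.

Answer: 209

Derivation:
Old value at index 4: -8
New value at index 4: 18
Delta = 18 - -8 = 26
New sum = old_sum + delta = 183 + (26) = 209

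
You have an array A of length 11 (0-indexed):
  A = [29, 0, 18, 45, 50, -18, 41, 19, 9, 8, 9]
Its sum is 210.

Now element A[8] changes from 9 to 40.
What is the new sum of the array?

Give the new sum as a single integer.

Old value at index 8: 9
New value at index 8: 40
Delta = 40 - 9 = 31
New sum = old_sum + delta = 210 + (31) = 241

Answer: 241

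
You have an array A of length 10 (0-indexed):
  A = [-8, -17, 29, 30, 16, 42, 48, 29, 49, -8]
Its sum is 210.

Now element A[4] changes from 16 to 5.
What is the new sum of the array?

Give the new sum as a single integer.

Answer: 199

Derivation:
Old value at index 4: 16
New value at index 4: 5
Delta = 5 - 16 = -11
New sum = old_sum + delta = 210 + (-11) = 199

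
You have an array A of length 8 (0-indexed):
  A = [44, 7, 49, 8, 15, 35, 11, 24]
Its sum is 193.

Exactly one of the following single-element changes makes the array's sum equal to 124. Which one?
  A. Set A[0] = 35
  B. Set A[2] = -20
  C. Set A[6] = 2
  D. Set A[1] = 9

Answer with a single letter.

Option A: A[0] 44->35, delta=-9, new_sum=193+(-9)=184
Option B: A[2] 49->-20, delta=-69, new_sum=193+(-69)=124 <-- matches target
Option C: A[6] 11->2, delta=-9, new_sum=193+(-9)=184
Option D: A[1] 7->9, delta=2, new_sum=193+(2)=195

Answer: B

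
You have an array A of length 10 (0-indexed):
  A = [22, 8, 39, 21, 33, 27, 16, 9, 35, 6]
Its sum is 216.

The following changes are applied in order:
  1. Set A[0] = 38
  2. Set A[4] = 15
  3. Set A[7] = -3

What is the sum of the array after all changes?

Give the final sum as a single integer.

Initial sum: 216
Change 1: A[0] 22 -> 38, delta = 16, sum = 232
Change 2: A[4] 33 -> 15, delta = -18, sum = 214
Change 3: A[7] 9 -> -3, delta = -12, sum = 202

Answer: 202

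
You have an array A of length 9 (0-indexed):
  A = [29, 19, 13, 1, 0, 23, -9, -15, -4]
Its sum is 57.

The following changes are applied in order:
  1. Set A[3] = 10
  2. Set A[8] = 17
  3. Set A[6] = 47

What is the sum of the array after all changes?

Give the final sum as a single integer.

Initial sum: 57
Change 1: A[3] 1 -> 10, delta = 9, sum = 66
Change 2: A[8] -4 -> 17, delta = 21, sum = 87
Change 3: A[6] -9 -> 47, delta = 56, sum = 143

Answer: 143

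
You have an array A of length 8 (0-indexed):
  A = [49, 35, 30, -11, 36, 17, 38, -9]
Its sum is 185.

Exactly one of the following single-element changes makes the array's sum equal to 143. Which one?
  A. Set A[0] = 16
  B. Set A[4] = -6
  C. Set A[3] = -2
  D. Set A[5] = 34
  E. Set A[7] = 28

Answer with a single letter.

Option A: A[0] 49->16, delta=-33, new_sum=185+(-33)=152
Option B: A[4] 36->-6, delta=-42, new_sum=185+(-42)=143 <-- matches target
Option C: A[3] -11->-2, delta=9, new_sum=185+(9)=194
Option D: A[5] 17->34, delta=17, new_sum=185+(17)=202
Option E: A[7] -9->28, delta=37, new_sum=185+(37)=222

Answer: B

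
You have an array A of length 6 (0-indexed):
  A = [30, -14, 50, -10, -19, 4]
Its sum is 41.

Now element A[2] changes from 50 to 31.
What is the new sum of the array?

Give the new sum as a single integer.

Answer: 22

Derivation:
Old value at index 2: 50
New value at index 2: 31
Delta = 31 - 50 = -19
New sum = old_sum + delta = 41 + (-19) = 22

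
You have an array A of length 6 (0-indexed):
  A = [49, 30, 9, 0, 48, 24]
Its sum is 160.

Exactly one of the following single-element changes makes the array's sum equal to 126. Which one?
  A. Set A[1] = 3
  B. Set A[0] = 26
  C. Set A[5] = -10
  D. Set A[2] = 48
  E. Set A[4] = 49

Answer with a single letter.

Option A: A[1] 30->3, delta=-27, new_sum=160+(-27)=133
Option B: A[0] 49->26, delta=-23, new_sum=160+(-23)=137
Option C: A[5] 24->-10, delta=-34, new_sum=160+(-34)=126 <-- matches target
Option D: A[2] 9->48, delta=39, new_sum=160+(39)=199
Option E: A[4] 48->49, delta=1, new_sum=160+(1)=161

Answer: C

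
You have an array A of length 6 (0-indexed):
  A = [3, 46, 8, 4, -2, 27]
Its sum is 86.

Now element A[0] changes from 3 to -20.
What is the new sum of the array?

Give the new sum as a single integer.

Answer: 63

Derivation:
Old value at index 0: 3
New value at index 0: -20
Delta = -20 - 3 = -23
New sum = old_sum + delta = 86 + (-23) = 63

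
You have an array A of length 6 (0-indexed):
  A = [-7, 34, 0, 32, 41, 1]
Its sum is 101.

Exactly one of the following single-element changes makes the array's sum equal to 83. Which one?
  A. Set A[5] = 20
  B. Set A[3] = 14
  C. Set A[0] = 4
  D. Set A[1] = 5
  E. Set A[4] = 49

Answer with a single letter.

Option A: A[5] 1->20, delta=19, new_sum=101+(19)=120
Option B: A[3] 32->14, delta=-18, new_sum=101+(-18)=83 <-- matches target
Option C: A[0] -7->4, delta=11, new_sum=101+(11)=112
Option D: A[1] 34->5, delta=-29, new_sum=101+(-29)=72
Option E: A[4] 41->49, delta=8, new_sum=101+(8)=109

Answer: B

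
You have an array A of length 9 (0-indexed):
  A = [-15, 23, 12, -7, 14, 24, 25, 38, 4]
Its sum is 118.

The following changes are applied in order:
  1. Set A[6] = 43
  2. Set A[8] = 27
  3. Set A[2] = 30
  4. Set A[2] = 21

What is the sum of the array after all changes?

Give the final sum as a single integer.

Initial sum: 118
Change 1: A[6] 25 -> 43, delta = 18, sum = 136
Change 2: A[8] 4 -> 27, delta = 23, sum = 159
Change 3: A[2] 12 -> 30, delta = 18, sum = 177
Change 4: A[2] 30 -> 21, delta = -9, sum = 168

Answer: 168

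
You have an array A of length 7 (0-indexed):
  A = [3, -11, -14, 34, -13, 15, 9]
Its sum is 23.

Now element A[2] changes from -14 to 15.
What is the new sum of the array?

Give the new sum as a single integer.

Answer: 52

Derivation:
Old value at index 2: -14
New value at index 2: 15
Delta = 15 - -14 = 29
New sum = old_sum + delta = 23 + (29) = 52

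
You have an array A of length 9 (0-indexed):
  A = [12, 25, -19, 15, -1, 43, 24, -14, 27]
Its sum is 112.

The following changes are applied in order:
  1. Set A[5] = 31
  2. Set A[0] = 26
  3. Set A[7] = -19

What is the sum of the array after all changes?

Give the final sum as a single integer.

Initial sum: 112
Change 1: A[5] 43 -> 31, delta = -12, sum = 100
Change 2: A[0] 12 -> 26, delta = 14, sum = 114
Change 3: A[7] -14 -> -19, delta = -5, sum = 109

Answer: 109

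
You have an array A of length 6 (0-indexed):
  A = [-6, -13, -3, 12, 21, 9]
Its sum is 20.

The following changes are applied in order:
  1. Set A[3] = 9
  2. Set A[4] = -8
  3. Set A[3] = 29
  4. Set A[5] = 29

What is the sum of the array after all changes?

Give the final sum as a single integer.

Initial sum: 20
Change 1: A[3] 12 -> 9, delta = -3, sum = 17
Change 2: A[4] 21 -> -8, delta = -29, sum = -12
Change 3: A[3] 9 -> 29, delta = 20, sum = 8
Change 4: A[5] 9 -> 29, delta = 20, sum = 28

Answer: 28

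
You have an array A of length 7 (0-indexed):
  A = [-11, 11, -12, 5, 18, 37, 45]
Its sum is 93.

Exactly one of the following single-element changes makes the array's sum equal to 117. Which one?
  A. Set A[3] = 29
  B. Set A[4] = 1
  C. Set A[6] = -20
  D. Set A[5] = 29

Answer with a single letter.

Option A: A[3] 5->29, delta=24, new_sum=93+(24)=117 <-- matches target
Option B: A[4] 18->1, delta=-17, new_sum=93+(-17)=76
Option C: A[6] 45->-20, delta=-65, new_sum=93+(-65)=28
Option D: A[5] 37->29, delta=-8, new_sum=93+(-8)=85

Answer: A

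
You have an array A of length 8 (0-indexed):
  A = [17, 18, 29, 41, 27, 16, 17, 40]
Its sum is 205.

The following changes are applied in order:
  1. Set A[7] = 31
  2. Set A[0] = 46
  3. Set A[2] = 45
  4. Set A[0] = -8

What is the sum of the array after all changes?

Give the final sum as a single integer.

Initial sum: 205
Change 1: A[7] 40 -> 31, delta = -9, sum = 196
Change 2: A[0] 17 -> 46, delta = 29, sum = 225
Change 3: A[2] 29 -> 45, delta = 16, sum = 241
Change 4: A[0] 46 -> -8, delta = -54, sum = 187

Answer: 187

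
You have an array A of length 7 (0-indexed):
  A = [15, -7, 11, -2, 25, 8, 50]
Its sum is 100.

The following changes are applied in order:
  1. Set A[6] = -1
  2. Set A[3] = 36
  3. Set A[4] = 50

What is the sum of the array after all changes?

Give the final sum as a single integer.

Initial sum: 100
Change 1: A[6] 50 -> -1, delta = -51, sum = 49
Change 2: A[3] -2 -> 36, delta = 38, sum = 87
Change 3: A[4] 25 -> 50, delta = 25, sum = 112

Answer: 112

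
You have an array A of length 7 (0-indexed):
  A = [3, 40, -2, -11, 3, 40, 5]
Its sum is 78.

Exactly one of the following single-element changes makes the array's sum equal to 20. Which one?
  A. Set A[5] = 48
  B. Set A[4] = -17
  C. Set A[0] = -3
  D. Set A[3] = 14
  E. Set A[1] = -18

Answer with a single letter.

Answer: E

Derivation:
Option A: A[5] 40->48, delta=8, new_sum=78+(8)=86
Option B: A[4] 3->-17, delta=-20, new_sum=78+(-20)=58
Option C: A[0] 3->-3, delta=-6, new_sum=78+(-6)=72
Option D: A[3] -11->14, delta=25, new_sum=78+(25)=103
Option E: A[1] 40->-18, delta=-58, new_sum=78+(-58)=20 <-- matches target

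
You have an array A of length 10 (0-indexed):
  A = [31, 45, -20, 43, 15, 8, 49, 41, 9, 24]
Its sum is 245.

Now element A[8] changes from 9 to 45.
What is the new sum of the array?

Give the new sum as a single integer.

Answer: 281

Derivation:
Old value at index 8: 9
New value at index 8: 45
Delta = 45 - 9 = 36
New sum = old_sum + delta = 245 + (36) = 281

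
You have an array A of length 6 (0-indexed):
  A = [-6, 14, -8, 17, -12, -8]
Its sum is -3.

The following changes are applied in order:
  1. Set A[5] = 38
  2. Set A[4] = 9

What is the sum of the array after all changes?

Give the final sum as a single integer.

Answer: 64

Derivation:
Initial sum: -3
Change 1: A[5] -8 -> 38, delta = 46, sum = 43
Change 2: A[4] -12 -> 9, delta = 21, sum = 64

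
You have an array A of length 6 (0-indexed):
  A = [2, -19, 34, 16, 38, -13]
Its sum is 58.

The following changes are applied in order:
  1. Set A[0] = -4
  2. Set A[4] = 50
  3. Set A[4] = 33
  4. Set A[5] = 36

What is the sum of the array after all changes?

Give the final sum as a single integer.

Answer: 96

Derivation:
Initial sum: 58
Change 1: A[0] 2 -> -4, delta = -6, sum = 52
Change 2: A[4] 38 -> 50, delta = 12, sum = 64
Change 3: A[4] 50 -> 33, delta = -17, sum = 47
Change 4: A[5] -13 -> 36, delta = 49, sum = 96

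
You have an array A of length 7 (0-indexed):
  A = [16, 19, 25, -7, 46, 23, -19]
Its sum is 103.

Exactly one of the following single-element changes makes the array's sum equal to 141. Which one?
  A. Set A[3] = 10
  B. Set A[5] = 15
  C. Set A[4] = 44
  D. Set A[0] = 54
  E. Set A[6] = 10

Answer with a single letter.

Option A: A[3] -7->10, delta=17, new_sum=103+(17)=120
Option B: A[5] 23->15, delta=-8, new_sum=103+(-8)=95
Option C: A[4] 46->44, delta=-2, new_sum=103+(-2)=101
Option D: A[0] 16->54, delta=38, new_sum=103+(38)=141 <-- matches target
Option E: A[6] -19->10, delta=29, new_sum=103+(29)=132

Answer: D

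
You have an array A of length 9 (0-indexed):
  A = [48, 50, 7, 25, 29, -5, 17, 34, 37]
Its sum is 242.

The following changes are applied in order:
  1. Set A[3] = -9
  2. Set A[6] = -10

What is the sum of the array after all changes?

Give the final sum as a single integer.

Answer: 181

Derivation:
Initial sum: 242
Change 1: A[3] 25 -> -9, delta = -34, sum = 208
Change 2: A[6] 17 -> -10, delta = -27, sum = 181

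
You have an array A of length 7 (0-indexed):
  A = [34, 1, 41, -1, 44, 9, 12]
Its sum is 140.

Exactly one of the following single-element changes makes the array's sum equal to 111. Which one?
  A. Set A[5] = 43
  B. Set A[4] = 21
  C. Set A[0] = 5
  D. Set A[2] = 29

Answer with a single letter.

Answer: C

Derivation:
Option A: A[5] 9->43, delta=34, new_sum=140+(34)=174
Option B: A[4] 44->21, delta=-23, new_sum=140+(-23)=117
Option C: A[0] 34->5, delta=-29, new_sum=140+(-29)=111 <-- matches target
Option D: A[2] 41->29, delta=-12, new_sum=140+(-12)=128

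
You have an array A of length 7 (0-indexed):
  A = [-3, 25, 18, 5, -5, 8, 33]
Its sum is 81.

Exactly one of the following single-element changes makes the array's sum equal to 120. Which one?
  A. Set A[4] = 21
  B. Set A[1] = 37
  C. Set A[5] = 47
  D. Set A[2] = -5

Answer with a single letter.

Option A: A[4] -5->21, delta=26, new_sum=81+(26)=107
Option B: A[1] 25->37, delta=12, new_sum=81+(12)=93
Option C: A[5] 8->47, delta=39, new_sum=81+(39)=120 <-- matches target
Option D: A[2] 18->-5, delta=-23, new_sum=81+(-23)=58

Answer: C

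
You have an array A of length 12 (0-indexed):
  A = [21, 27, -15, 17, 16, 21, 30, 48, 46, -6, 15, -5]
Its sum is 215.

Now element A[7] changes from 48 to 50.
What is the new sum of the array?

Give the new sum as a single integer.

Old value at index 7: 48
New value at index 7: 50
Delta = 50 - 48 = 2
New sum = old_sum + delta = 215 + (2) = 217

Answer: 217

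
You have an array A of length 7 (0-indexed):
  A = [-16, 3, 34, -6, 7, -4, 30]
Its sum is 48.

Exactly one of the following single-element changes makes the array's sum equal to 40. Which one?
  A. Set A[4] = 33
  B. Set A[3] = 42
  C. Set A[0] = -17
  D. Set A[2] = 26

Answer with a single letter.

Answer: D

Derivation:
Option A: A[4] 7->33, delta=26, new_sum=48+(26)=74
Option B: A[3] -6->42, delta=48, new_sum=48+(48)=96
Option C: A[0] -16->-17, delta=-1, new_sum=48+(-1)=47
Option D: A[2] 34->26, delta=-8, new_sum=48+(-8)=40 <-- matches target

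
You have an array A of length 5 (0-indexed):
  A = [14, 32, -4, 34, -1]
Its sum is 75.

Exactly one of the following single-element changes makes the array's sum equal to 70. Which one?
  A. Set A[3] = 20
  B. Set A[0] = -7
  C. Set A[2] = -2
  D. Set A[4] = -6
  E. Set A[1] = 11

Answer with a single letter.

Answer: D

Derivation:
Option A: A[3] 34->20, delta=-14, new_sum=75+(-14)=61
Option B: A[0] 14->-7, delta=-21, new_sum=75+(-21)=54
Option C: A[2] -4->-2, delta=2, new_sum=75+(2)=77
Option D: A[4] -1->-6, delta=-5, new_sum=75+(-5)=70 <-- matches target
Option E: A[1] 32->11, delta=-21, new_sum=75+(-21)=54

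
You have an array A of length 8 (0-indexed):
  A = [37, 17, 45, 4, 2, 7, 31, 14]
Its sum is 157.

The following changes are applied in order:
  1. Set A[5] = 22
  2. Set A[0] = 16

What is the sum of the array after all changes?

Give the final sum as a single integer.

Answer: 151

Derivation:
Initial sum: 157
Change 1: A[5] 7 -> 22, delta = 15, sum = 172
Change 2: A[0] 37 -> 16, delta = -21, sum = 151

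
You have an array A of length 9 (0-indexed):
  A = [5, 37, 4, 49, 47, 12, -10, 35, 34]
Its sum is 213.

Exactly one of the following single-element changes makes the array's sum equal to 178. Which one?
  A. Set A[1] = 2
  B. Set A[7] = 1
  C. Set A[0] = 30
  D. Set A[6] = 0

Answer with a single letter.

Answer: A

Derivation:
Option A: A[1] 37->2, delta=-35, new_sum=213+(-35)=178 <-- matches target
Option B: A[7] 35->1, delta=-34, new_sum=213+(-34)=179
Option C: A[0] 5->30, delta=25, new_sum=213+(25)=238
Option D: A[6] -10->0, delta=10, new_sum=213+(10)=223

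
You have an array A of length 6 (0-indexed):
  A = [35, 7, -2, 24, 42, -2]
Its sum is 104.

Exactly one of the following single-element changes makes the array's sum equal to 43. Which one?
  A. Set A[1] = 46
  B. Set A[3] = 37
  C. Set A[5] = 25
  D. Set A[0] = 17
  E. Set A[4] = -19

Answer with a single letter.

Answer: E

Derivation:
Option A: A[1] 7->46, delta=39, new_sum=104+(39)=143
Option B: A[3] 24->37, delta=13, new_sum=104+(13)=117
Option C: A[5] -2->25, delta=27, new_sum=104+(27)=131
Option D: A[0] 35->17, delta=-18, new_sum=104+(-18)=86
Option E: A[4] 42->-19, delta=-61, new_sum=104+(-61)=43 <-- matches target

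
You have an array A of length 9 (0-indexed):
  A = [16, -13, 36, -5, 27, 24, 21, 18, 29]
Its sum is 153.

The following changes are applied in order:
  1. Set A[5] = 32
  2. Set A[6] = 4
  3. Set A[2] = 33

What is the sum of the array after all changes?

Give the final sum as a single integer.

Initial sum: 153
Change 1: A[5] 24 -> 32, delta = 8, sum = 161
Change 2: A[6] 21 -> 4, delta = -17, sum = 144
Change 3: A[2] 36 -> 33, delta = -3, sum = 141

Answer: 141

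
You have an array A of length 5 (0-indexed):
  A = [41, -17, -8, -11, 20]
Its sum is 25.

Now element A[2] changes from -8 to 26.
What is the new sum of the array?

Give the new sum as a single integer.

Old value at index 2: -8
New value at index 2: 26
Delta = 26 - -8 = 34
New sum = old_sum + delta = 25 + (34) = 59

Answer: 59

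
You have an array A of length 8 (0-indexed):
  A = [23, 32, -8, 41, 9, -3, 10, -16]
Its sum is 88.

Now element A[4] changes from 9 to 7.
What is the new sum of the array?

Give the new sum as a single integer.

Answer: 86

Derivation:
Old value at index 4: 9
New value at index 4: 7
Delta = 7 - 9 = -2
New sum = old_sum + delta = 88 + (-2) = 86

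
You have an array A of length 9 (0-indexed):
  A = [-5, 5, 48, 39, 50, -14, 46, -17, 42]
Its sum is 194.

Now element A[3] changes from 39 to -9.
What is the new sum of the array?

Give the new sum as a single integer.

Old value at index 3: 39
New value at index 3: -9
Delta = -9 - 39 = -48
New sum = old_sum + delta = 194 + (-48) = 146

Answer: 146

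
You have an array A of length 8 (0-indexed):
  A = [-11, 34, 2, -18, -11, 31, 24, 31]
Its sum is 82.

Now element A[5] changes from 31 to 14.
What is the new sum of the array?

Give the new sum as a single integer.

Answer: 65

Derivation:
Old value at index 5: 31
New value at index 5: 14
Delta = 14 - 31 = -17
New sum = old_sum + delta = 82 + (-17) = 65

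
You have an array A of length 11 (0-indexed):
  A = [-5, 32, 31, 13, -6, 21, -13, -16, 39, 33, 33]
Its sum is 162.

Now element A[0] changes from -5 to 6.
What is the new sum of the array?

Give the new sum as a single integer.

Answer: 173

Derivation:
Old value at index 0: -5
New value at index 0: 6
Delta = 6 - -5 = 11
New sum = old_sum + delta = 162 + (11) = 173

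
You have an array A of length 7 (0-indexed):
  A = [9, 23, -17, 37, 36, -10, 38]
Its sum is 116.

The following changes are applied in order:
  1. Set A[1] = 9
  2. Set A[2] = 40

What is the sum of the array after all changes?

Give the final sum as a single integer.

Answer: 159

Derivation:
Initial sum: 116
Change 1: A[1] 23 -> 9, delta = -14, sum = 102
Change 2: A[2] -17 -> 40, delta = 57, sum = 159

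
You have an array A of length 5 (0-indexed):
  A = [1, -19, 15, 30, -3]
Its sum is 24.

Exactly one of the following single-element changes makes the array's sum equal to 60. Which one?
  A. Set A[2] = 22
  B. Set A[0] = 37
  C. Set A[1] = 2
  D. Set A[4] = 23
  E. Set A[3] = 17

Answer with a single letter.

Answer: B

Derivation:
Option A: A[2] 15->22, delta=7, new_sum=24+(7)=31
Option B: A[0] 1->37, delta=36, new_sum=24+(36)=60 <-- matches target
Option C: A[1] -19->2, delta=21, new_sum=24+(21)=45
Option D: A[4] -3->23, delta=26, new_sum=24+(26)=50
Option E: A[3] 30->17, delta=-13, new_sum=24+(-13)=11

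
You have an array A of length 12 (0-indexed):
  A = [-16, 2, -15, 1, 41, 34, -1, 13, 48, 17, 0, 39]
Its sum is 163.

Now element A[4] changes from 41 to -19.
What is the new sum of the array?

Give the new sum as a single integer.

Old value at index 4: 41
New value at index 4: -19
Delta = -19 - 41 = -60
New sum = old_sum + delta = 163 + (-60) = 103

Answer: 103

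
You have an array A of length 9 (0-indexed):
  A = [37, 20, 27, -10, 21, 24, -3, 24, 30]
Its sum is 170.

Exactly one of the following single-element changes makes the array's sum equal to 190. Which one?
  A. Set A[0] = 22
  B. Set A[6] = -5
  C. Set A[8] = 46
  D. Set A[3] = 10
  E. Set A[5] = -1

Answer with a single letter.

Answer: D

Derivation:
Option A: A[0] 37->22, delta=-15, new_sum=170+(-15)=155
Option B: A[6] -3->-5, delta=-2, new_sum=170+(-2)=168
Option C: A[8] 30->46, delta=16, new_sum=170+(16)=186
Option D: A[3] -10->10, delta=20, new_sum=170+(20)=190 <-- matches target
Option E: A[5] 24->-1, delta=-25, new_sum=170+(-25)=145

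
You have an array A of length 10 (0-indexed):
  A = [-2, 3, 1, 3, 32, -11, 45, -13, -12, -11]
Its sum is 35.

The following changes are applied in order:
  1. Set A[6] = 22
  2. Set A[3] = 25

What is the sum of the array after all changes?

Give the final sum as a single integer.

Answer: 34

Derivation:
Initial sum: 35
Change 1: A[6] 45 -> 22, delta = -23, sum = 12
Change 2: A[3] 3 -> 25, delta = 22, sum = 34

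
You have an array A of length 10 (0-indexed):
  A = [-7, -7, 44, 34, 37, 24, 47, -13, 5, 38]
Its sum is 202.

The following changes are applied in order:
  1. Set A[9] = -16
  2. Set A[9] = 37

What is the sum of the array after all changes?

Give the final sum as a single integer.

Initial sum: 202
Change 1: A[9] 38 -> -16, delta = -54, sum = 148
Change 2: A[9] -16 -> 37, delta = 53, sum = 201

Answer: 201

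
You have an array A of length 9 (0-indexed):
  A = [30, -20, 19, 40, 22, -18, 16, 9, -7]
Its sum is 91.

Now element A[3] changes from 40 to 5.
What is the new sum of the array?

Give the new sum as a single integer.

Old value at index 3: 40
New value at index 3: 5
Delta = 5 - 40 = -35
New sum = old_sum + delta = 91 + (-35) = 56

Answer: 56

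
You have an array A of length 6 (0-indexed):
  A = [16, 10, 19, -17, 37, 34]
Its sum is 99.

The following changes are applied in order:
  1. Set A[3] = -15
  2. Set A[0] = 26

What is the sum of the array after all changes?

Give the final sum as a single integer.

Answer: 111

Derivation:
Initial sum: 99
Change 1: A[3] -17 -> -15, delta = 2, sum = 101
Change 2: A[0] 16 -> 26, delta = 10, sum = 111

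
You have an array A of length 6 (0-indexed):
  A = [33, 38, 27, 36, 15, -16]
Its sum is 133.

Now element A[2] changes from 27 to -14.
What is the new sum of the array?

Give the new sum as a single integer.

Old value at index 2: 27
New value at index 2: -14
Delta = -14 - 27 = -41
New sum = old_sum + delta = 133 + (-41) = 92

Answer: 92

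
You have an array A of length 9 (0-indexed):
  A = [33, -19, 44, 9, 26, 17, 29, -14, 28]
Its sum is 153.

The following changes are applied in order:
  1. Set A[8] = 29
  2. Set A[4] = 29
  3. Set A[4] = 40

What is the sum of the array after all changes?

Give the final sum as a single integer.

Initial sum: 153
Change 1: A[8] 28 -> 29, delta = 1, sum = 154
Change 2: A[4] 26 -> 29, delta = 3, sum = 157
Change 3: A[4] 29 -> 40, delta = 11, sum = 168

Answer: 168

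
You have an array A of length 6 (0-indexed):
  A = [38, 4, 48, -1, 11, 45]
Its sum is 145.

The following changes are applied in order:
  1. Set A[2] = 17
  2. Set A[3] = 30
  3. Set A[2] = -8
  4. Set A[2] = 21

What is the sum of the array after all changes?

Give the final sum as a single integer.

Answer: 149

Derivation:
Initial sum: 145
Change 1: A[2] 48 -> 17, delta = -31, sum = 114
Change 2: A[3] -1 -> 30, delta = 31, sum = 145
Change 3: A[2] 17 -> -8, delta = -25, sum = 120
Change 4: A[2] -8 -> 21, delta = 29, sum = 149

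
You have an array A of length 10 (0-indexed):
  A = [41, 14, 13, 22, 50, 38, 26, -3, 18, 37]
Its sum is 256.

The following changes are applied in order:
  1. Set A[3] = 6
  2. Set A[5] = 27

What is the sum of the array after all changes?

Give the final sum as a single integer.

Answer: 229

Derivation:
Initial sum: 256
Change 1: A[3] 22 -> 6, delta = -16, sum = 240
Change 2: A[5] 38 -> 27, delta = -11, sum = 229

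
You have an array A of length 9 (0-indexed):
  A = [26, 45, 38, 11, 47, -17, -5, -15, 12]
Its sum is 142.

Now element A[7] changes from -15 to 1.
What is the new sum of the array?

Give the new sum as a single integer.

Old value at index 7: -15
New value at index 7: 1
Delta = 1 - -15 = 16
New sum = old_sum + delta = 142 + (16) = 158

Answer: 158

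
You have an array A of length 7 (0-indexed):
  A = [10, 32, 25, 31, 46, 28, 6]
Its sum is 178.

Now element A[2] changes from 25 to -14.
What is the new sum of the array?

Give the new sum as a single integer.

Old value at index 2: 25
New value at index 2: -14
Delta = -14 - 25 = -39
New sum = old_sum + delta = 178 + (-39) = 139

Answer: 139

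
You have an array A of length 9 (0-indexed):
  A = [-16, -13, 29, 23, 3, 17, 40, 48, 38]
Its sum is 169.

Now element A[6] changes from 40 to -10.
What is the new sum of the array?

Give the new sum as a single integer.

Answer: 119

Derivation:
Old value at index 6: 40
New value at index 6: -10
Delta = -10 - 40 = -50
New sum = old_sum + delta = 169 + (-50) = 119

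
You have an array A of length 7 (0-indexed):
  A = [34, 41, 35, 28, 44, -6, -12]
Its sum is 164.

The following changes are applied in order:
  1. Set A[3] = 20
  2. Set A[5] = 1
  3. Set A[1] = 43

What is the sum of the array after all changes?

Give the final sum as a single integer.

Initial sum: 164
Change 1: A[3] 28 -> 20, delta = -8, sum = 156
Change 2: A[5] -6 -> 1, delta = 7, sum = 163
Change 3: A[1] 41 -> 43, delta = 2, sum = 165

Answer: 165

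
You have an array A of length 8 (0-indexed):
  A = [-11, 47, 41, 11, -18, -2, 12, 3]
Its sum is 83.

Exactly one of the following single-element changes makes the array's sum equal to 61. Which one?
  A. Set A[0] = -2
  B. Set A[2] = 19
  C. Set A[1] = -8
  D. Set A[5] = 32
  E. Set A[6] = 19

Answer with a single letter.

Option A: A[0] -11->-2, delta=9, new_sum=83+(9)=92
Option B: A[2] 41->19, delta=-22, new_sum=83+(-22)=61 <-- matches target
Option C: A[1] 47->-8, delta=-55, new_sum=83+(-55)=28
Option D: A[5] -2->32, delta=34, new_sum=83+(34)=117
Option E: A[6] 12->19, delta=7, new_sum=83+(7)=90

Answer: B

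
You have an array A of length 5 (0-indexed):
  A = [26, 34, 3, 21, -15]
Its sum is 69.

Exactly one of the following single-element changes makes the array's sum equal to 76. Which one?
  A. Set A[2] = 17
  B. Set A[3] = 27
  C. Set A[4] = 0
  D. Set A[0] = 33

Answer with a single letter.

Answer: D

Derivation:
Option A: A[2] 3->17, delta=14, new_sum=69+(14)=83
Option B: A[3] 21->27, delta=6, new_sum=69+(6)=75
Option C: A[4] -15->0, delta=15, new_sum=69+(15)=84
Option D: A[0] 26->33, delta=7, new_sum=69+(7)=76 <-- matches target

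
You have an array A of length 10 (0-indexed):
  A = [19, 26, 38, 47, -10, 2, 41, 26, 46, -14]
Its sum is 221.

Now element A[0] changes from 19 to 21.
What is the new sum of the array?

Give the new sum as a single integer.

Answer: 223

Derivation:
Old value at index 0: 19
New value at index 0: 21
Delta = 21 - 19 = 2
New sum = old_sum + delta = 221 + (2) = 223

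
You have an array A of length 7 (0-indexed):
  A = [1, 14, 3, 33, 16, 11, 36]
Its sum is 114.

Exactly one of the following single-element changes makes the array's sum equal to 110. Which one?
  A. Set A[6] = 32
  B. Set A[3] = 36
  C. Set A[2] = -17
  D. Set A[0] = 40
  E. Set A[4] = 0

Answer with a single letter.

Answer: A

Derivation:
Option A: A[6] 36->32, delta=-4, new_sum=114+(-4)=110 <-- matches target
Option B: A[3] 33->36, delta=3, new_sum=114+(3)=117
Option C: A[2] 3->-17, delta=-20, new_sum=114+(-20)=94
Option D: A[0] 1->40, delta=39, new_sum=114+(39)=153
Option E: A[4] 16->0, delta=-16, new_sum=114+(-16)=98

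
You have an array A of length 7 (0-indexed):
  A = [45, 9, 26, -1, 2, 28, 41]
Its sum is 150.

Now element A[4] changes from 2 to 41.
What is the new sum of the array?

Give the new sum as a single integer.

Answer: 189

Derivation:
Old value at index 4: 2
New value at index 4: 41
Delta = 41 - 2 = 39
New sum = old_sum + delta = 150 + (39) = 189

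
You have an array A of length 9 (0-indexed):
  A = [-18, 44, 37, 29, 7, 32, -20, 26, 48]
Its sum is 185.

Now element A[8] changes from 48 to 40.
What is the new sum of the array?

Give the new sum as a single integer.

Answer: 177

Derivation:
Old value at index 8: 48
New value at index 8: 40
Delta = 40 - 48 = -8
New sum = old_sum + delta = 185 + (-8) = 177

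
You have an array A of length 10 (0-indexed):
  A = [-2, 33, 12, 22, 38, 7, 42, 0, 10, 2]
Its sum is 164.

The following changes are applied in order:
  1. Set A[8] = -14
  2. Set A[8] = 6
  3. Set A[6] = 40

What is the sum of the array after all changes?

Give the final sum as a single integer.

Answer: 158

Derivation:
Initial sum: 164
Change 1: A[8] 10 -> -14, delta = -24, sum = 140
Change 2: A[8] -14 -> 6, delta = 20, sum = 160
Change 3: A[6] 42 -> 40, delta = -2, sum = 158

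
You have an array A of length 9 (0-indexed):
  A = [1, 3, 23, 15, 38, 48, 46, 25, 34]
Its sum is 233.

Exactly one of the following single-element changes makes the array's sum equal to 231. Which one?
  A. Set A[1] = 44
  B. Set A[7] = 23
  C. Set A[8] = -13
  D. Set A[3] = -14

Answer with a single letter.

Option A: A[1] 3->44, delta=41, new_sum=233+(41)=274
Option B: A[7] 25->23, delta=-2, new_sum=233+(-2)=231 <-- matches target
Option C: A[8] 34->-13, delta=-47, new_sum=233+(-47)=186
Option D: A[3] 15->-14, delta=-29, new_sum=233+(-29)=204

Answer: B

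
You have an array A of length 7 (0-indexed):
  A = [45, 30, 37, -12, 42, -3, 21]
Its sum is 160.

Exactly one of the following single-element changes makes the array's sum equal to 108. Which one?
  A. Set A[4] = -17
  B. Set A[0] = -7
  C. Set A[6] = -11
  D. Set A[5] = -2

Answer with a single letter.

Option A: A[4] 42->-17, delta=-59, new_sum=160+(-59)=101
Option B: A[0] 45->-7, delta=-52, new_sum=160+(-52)=108 <-- matches target
Option C: A[6] 21->-11, delta=-32, new_sum=160+(-32)=128
Option D: A[5] -3->-2, delta=1, new_sum=160+(1)=161

Answer: B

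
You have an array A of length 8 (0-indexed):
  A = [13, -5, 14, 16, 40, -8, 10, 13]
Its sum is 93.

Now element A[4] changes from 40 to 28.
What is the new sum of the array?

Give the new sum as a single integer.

Answer: 81

Derivation:
Old value at index 4: 40
New value at index 4: 28
Delta = 28 - 40 = -12
New sum = old_sum + delta = 93 + (-12) = 81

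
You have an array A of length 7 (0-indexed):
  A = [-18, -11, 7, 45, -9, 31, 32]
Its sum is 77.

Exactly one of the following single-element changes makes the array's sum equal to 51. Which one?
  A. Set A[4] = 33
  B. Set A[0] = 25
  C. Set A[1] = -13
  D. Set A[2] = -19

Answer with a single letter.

Answer: D

Derivation:
Option A: A[4] -9->33, delta=42, new_sum=77+(42)=119
Option B: A[0] -18->25, delta=43, new_sum=77+(43)=120
Option C: A[1] -11->-13, delta=-2, new_sum=77+(-2)=75
Option D: A[2] 7->-19, delta=-26, new_sum=77+(-26)=51 <-- matches target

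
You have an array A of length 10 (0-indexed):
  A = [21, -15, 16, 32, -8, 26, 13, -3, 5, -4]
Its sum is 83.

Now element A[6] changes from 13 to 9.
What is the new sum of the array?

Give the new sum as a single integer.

Answer: 79

Derivation:
Old value at index 6: 13
New value at index 6: 9
Delta = 9 - 13 = -4
New sum = old_sum + delta = 83 + (-4) = 79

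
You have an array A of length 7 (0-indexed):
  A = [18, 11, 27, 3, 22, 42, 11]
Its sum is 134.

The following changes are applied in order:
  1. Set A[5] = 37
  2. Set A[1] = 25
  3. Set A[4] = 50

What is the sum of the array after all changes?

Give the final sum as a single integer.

Answer: 171

Derivation:
Initial sum: 134
Change 1: A[5] 42 -> 37, delta = -5, sum = 129
Change 2: A[1] 11 -> 25, delta = 14, sum = 143
Change 3: A[4] 22 -> 50, delta = 28, sum = 171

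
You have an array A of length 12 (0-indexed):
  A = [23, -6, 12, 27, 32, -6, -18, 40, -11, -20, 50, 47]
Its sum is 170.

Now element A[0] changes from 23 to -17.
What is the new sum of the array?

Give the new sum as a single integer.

Answer: 130

Derivation:
Old value at index 0: 23
New value at index 0: -17
Delta = -17 - 23 = -40
New sum = old_sum + delta = 170 + (-40) = 130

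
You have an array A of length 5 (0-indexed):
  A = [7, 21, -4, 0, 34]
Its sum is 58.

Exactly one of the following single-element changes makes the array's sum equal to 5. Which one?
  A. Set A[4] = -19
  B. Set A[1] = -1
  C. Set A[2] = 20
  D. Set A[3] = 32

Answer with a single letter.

Option A: A[4] 34->-19, delta=-53, new_sum=58+(-53)=5 <-- matches target
Option B: A[1] 21->-1, delta=-22, new_sum=58+(-22)=36
Option C: A[2] -4->20, delta=24, new_sum=58+(24)=82
Option D: A[3] 0->32, delta=32, new_sum=58+(32)=90

Answer: A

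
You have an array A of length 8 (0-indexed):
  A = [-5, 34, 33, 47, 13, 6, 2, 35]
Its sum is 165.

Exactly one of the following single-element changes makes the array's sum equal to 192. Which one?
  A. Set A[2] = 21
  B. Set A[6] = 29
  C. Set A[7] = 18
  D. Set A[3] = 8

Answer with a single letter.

Option A: A[2] 33->21, delta=-12, new_sum=165+(-12)=153
Option B: A[6] 2->29, delta=27, new_sum=165+(27)=192 <-- matches target
Option C: A[7] 35->18, delta=-17, new_sum=165+(-17)=148
Option D: A[3] 47->8, delta=-39, new_sum=165+(-39)=126

Answer: B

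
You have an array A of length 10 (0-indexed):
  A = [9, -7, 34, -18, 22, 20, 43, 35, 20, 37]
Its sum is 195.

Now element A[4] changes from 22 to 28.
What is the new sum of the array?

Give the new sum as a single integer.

Old value at index 4: 22
New value at index 4: 28
Delta = 28 - 22 = 6
New sum = old_sum + delta = 195 + (6) = 201

Answer: 201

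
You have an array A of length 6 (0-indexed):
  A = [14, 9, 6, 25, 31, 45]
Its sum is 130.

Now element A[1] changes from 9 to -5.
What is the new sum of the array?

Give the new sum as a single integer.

Answer: 116

Derivation:
Old value at index 1: 9
New value at index 1: -5
Delta = -5 - 9 = -14
New sum = old_sum + delta = 130 + (-14) = 116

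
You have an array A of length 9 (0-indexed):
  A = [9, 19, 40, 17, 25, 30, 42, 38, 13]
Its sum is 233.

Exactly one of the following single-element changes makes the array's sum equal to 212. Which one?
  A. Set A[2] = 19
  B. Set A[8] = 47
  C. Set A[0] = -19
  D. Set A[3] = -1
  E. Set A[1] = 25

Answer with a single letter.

Answer: A

Derivation:
Option A: A[2] 40->19, delta=-21, new_sum=233+(-21)=212 <-- matches target
Option B: A[8] 13->47, delta=34, new_sum=233+(34)=267
Option C: A[0] 9->-19, delta=-28, new_sum=233+(-28)=205
Option D: A[3] 17->-1, delta=-18, new_sum=233+(-18)=215
Option E: A[1] 19->25, delta=6, new_sum=233+(6)=239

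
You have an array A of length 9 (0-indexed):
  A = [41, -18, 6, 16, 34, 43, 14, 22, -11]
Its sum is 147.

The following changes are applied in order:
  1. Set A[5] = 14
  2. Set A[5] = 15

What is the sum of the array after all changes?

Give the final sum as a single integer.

Initial sum: 147
Change 1: A[5] 43 -> 14, delta = -29, sum = 118
Change 2: A[5] 14 -> 15, delta = 1, sum = 119

Answer: 119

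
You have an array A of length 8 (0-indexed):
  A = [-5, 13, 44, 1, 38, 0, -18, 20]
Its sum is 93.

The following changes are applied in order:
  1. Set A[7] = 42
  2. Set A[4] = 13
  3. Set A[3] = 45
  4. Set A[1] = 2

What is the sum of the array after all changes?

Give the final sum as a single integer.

Initial sum: 93
Change 1: A[7] 20 -> 42, delta = 22, sum = 115
Change 2: A[4] 38 -> 13, delta = -25, sum = 90
Change 3: A[3] 1 -> 45, delta = 44, sum = 134
Change 4: A[1] 13 -> 2, delta = -11, sum = 123

Answer: 123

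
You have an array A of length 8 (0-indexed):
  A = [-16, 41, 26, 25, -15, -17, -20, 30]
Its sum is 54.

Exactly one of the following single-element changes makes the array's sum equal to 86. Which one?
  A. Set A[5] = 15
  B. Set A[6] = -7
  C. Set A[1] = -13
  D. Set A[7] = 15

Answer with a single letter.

Answer: A

Derivation:
Option A: A[5] -17->15, delta=32, new_sum=54+(32)=86 <-- matches target
Option B: A[6] -20->-7, delta=13, new_sum=54+(13)=67
Option C: A[1] 41->-13, delta=-54, new_sum=54+(-54)=0
Option D: A[7] 30->15, delta=-15, new_sum=54+(-15)=39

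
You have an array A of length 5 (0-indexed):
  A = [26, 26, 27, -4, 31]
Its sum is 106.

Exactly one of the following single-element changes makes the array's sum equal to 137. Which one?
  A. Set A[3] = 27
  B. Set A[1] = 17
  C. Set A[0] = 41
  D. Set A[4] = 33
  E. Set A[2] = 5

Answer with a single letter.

Option A: A[3] -4->27, delta=31, new_sum=106+(31)=137 <-- matches target
Option B: A[1] 26->17, delta=-9, new_sum=106+(-9)=97
Option C: A[0] 26->41, delta=15, new_sum=106+(15)=121
Option D: A[4] 31->33, delta=2, new_sum=106+(2)=108
Option E: A[2] 27->5, delta=-22, new_sum=106+(-22)=84

Answer: A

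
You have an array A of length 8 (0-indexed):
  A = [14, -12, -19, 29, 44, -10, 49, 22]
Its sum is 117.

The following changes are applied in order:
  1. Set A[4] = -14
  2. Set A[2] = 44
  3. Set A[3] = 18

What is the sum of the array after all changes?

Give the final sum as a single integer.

Answer: 111

Derivation:
Initial sum: 117
Change 1: A[4] 44 -> -14, delta = -58, sum = 59
Change 2: A[2] -19 -> 44, delta = 63, sum = 122
Change 3: A[3] 29 -> 18, delta = -11, sum = 111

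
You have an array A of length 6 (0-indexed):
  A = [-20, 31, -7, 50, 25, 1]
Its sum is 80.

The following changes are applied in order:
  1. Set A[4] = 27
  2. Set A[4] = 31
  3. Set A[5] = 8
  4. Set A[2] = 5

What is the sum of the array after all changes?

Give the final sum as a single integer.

Answer: 105

Derivation:
Initial sum: 80
Change 1: A[4] 25 -> 27, delta = 2, sum = 82
Change 2: A[4] 27 -> 31, delta = 4, sum = 86
Change 3: A[5] 1 -> 8, delta = 7, sum = 93
Change 4: A[2] -7 -> 5, delta = 12, sum = 105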